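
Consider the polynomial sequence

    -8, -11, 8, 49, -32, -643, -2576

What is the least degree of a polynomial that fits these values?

5

-3, 19, 41, -81, -611, -1933
22, 22, -122, -530, -1322
0, -144, -408, -792
-144, -264, -384
-120, -120
The fifth differences are constant, so the polynomial has degree 5.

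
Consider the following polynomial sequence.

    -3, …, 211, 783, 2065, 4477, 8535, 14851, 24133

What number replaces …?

Using the last 7 terms:
D1: 572, 1282, 2412, 4058, 6316, 9282
D2: 710, 1130, 1646, 2258, 2966
D3: 420, 516, 612, 708
D4: 96, 96, 96
Constant fourth difference = 96.
Extend backward: 420 − 96 = 324;  710 − 324 = 386;  572 − 386 = 186;  211 − 186 = 25

25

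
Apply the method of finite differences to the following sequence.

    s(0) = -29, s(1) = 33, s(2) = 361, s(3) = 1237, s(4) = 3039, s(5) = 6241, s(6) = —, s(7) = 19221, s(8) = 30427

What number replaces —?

11413

Using the first 6 terms:
Δ: 62, 328, 876, 1802, 3202
Δ²: 266, 548, 926, 1400
Δ³: 282, 378, 474
Δ⁴: 96, 96
Constant fourth difference = 96.
Extend forward: 474 + 96 = 570;  1400 + 570 = 1970;  3202 + 1970 = 5172;  6241 + 5172 = 11413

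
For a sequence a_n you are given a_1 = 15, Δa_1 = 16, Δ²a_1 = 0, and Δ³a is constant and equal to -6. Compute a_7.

Build the table forward from the leading diagonal:
Δ³: -6  -6  -6  -6  -6  -6  -6
Δ²: 0  -6  -12  -18  -24  -30  -36
Δ: 16  16  10  -2  -20  -44  -74
a: 15  31  47  57  55  35  -9

-9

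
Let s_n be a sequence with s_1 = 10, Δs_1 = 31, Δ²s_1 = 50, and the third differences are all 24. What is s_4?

277

Build the table forward from the leading diagonal:
Third differences: 24, 24, 24, 24
Second differences: 50, 74, 98, 122
First differences: 31, 81, 155, 253
s: 10, 41, 122, 277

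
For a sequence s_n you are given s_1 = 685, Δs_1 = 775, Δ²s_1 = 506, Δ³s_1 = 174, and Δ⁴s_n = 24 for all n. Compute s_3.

Build the table forward from the leading diagonal:
Δ⁴: 24  24  24
Δ³: 174  198  222
Δ²: 506  680  878
Δ: 775  1281  1961
s: 685  1460  2741

2741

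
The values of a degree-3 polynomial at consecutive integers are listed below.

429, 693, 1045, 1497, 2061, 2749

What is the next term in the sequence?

Δ: 264, 352, 452, 564, 688
Δ²: 88, 100, 112, 124
Δ³: 12, 12, 12
The third differences are constant (12).
124 + 12 = 136;  688 + 136 = 824;  2749 + 824 = 3573

3573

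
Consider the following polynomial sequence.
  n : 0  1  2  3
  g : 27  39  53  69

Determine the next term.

12, 14, 16
2, 2
The second differences are constant (2).
16 + 2 = 18;  69 + 18 = 87

87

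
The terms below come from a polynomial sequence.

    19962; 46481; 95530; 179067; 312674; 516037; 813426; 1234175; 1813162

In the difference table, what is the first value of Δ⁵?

480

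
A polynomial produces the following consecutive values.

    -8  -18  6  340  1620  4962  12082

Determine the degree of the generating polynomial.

First differences: -10, 24, 334, 1280, 3342, 7120
Second differences: 34, 310, 946, 2062, 3778
Third differences: 276, 636, 1116, 1716
Fourth differences: 360, 480, 600
Fifth differences: 120, 120
The fifth differences are constant, so the polynomial has degree 5.

5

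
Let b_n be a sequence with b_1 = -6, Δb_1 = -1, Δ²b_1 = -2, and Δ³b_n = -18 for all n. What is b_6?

-211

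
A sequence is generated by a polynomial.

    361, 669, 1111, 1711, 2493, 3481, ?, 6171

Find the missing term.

4699

Using the first 6 terms:
First differences: 308  442  600  782  988
Second differences: 134  158  182  206
Third differences: 24  24  24
Constant third difference = 24.
Extend forward: 206 + 24 = 230;  988 + 230 = 1218;  3481 + 1218 = 4699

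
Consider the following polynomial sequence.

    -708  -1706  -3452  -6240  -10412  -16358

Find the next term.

-24516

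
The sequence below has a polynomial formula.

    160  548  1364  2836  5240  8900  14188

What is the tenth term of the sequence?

44260

Δ: 388, 816, 1472, 2404, 3660, 5288
Δ²: 428, 656, 932, 1256, 1628
Δ³: 228, 276, 324, 372
Δ⁴: 48, 48, 48
The fourth differences are constant (48).
372 + 48 = 420;  1628 + 420 = 2048;  5288 + 2048 = 7336;  14188 + 7336 = 21524
420 + 48 = 468;  2048 + 468 = 2516;  7336 + 2516 = 9852;  21524 + 9852 = 31376
468 + 48 = 516;  2516 + 516 = 3032;  9852 + 3032 = 12884;  31376 + 12884 = 44260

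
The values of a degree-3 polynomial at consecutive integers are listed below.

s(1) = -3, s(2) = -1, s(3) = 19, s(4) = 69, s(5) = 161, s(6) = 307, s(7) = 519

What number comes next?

First differences: 2, 20, 50, 92, 146, 212
Second differences: 18, 30, 42, 54, 66
Third differences: 12, 12, 12, 12
The third differences are constant (12).
66 + 12 = 78;  212 + 78 = 290;  519 + 290 = 809

809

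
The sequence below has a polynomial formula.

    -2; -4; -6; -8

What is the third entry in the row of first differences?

Δ: -2, -2, -2

-2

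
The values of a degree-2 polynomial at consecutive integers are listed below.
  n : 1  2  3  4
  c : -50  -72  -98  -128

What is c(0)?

-32

-22  -26  -30
-4  -4
The second differences are constant at -4.
Work back: -22 + 4 = -18;  -50 + 18 = -32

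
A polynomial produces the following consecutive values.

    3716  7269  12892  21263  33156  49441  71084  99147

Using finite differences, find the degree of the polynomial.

Δ: 3553, 5623, 8371, 11893, 16285, 21643, 28063
Δ²: 2070, 2748, 3522, 4392, 5358, 6420
Δ³: 678, 774, 870, 966, 1062
Δ⁴: 96, 96, 96, 96
The fourth differences are constant, so the polynomial has degree 4.

4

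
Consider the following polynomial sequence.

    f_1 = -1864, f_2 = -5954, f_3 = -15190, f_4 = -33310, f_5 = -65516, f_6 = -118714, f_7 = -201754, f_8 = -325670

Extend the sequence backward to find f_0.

-406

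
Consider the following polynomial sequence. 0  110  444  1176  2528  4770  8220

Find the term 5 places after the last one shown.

58080

Δ: 110 , 334 , 732 , 1352 , 2242 , 3450
Δ²: 224 , 398 , 620 , 890 , 1208
Δ³: 174 , 222 , 270 , 318
Δ⁴: 48 , 48 , 48
Constant fourth difference = 48, so extend:
318 + 48 = 366;  1208 + 366 = 1574;  3450 + 1574 = 5024;  8220 + 5024 = 13244
366 + 48 = 414;  1574 + 414 = 1988;  5024 + 1988 = 7012;  13244 + 7012 = 20256
414 + 48 = 462;  1988 + 462 = 2450;  7012 + 2450 = 9462;  20256 + 9462 = 29718
462 + 48 = 510;  2450 + 510 = 2960;  9462 + 2960 = 12422;  29718 + 12422 = 42140
510 + 48 = 558;  2960 + 558 = 3518;  12422 + 3518 = 15940;  42140 + 15940 = 58080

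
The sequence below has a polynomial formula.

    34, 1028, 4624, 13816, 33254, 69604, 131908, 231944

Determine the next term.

384586

First differences: 994 , 3596 , 9192 , 19438 , 36350 , 62304 , 100036
Second differences: 2602 , 5596 , 10246 , 16912 , 25954 , 37732
Third differences: 2994 , 4650 , 6666 , 9042 , 11778
Fourth differences: 1656 , 2016 , 2376 , 2736
Fifth differences: 360 , 360 , 360
The fifth differences are constant (360).
2736 + 360 = 3096;  11778 + 3096 = 14874;  37732 + 14874 = 52606;  100036 + 52606 = 152642;  231944 + 152642 = 384586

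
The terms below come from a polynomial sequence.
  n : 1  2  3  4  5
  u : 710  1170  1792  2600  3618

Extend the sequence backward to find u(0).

D1: 460, 622, 808, 1018
D2: 162, 186, 210
D3: 24, 24
The third differences are constant at 24.
Work back: 162 − 24 = 138;  460 − 138 = 322;  710 − 322 = 388

388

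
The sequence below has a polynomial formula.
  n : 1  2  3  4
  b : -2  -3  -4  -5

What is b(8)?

-9

First differences: -1  -1  -1
The first differences are constant (-1).
-5 − 1 = -6
-6 − 1 = -7
-7 − 1 = -8
-8 − 1 = -9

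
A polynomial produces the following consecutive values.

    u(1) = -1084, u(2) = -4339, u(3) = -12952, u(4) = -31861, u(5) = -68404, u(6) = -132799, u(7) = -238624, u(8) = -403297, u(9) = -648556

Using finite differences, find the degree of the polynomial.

5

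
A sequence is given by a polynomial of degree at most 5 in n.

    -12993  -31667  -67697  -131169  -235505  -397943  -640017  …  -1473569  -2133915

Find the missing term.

Using the first 7 terms:
D1: -18674  -36030  -63472  -104336  -162438  -242074
D2: -17356  -27442  -40864  -58102  -79636
D3: -10086  -13422  -17238  -21534
D4: -3336  -3816  -4296
D5: -480  -480
Constant fifth difference = -480.
Extend forward: -4296 − 480 = -4776;  -21534 − 4776 = -26310;  -79636 − 26310 = -105946;  -242074 − 105946 = -348020;  -640017 − 348020 = -988037

-988037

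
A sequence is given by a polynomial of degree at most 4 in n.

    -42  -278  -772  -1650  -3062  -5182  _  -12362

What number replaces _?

-8208

Using the first 6 terms:
Δ: -236  -494  -878  -1412  -2120
Δ²: -258  -384  -534  -708
Δ³: -126  -150  -174
Δ⁴: -24  -24
Constant fourth difference = -24.
Extend forward: -174 − 24 = -198;  -708 − 198 = -906;  -2120 − 906 = -3026;  -5182 − 3026 = -8208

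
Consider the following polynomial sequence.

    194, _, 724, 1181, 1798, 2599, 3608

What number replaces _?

403

Using the last 5 terms:
First differences: 457, 617, 801, 1009
Second differences: 160, 184, 208
Third differences: 24, 24
Constant third difference = 24.
Extend backward: 160 − 24 = 136;  457 − 136 = 321;  724 − 321 = 403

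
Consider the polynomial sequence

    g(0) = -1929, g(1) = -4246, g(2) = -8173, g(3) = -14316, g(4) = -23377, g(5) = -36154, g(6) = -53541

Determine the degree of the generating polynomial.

D1: -2317, -3927, -6143, -9061, -12777, -17387
D2: -1610, -2216, -2918, -3716, -4610
D3: -606, -702, -798, -894
D4: -96, -96, -96
The fourth differences are constant, so the polynomial has degree 4.

4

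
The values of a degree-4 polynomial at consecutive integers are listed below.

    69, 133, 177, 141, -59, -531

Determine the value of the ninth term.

D1: 64 , 44 , -36 , -200 , -472
D2: -20 , -80 , -164 , -272
D3: -60 , -84 , -108
D4: -24 , -24
Fourth differences constant at -24.
-108 − 24 = -132;  -272 − 132 = -404;  -472 − 404 = -876;  -531 − 876 = -1407
-132 − 24 = -156;  -404 − 156 = -560;  -876 − 560 = -1436;  -1407 − 1436 = -2843
-156 − 24 = -180;  -560 − 180 = -740;  -1436 − 740 = -2176;  -2843 − 2176 = -5019

-5019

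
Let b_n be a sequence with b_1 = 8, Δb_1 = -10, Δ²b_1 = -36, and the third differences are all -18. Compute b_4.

Build the table forward from the leading diagonal:
Third differences: -18, -18, -18, -18
Second differences: -36, -54, -72, -90
First differences: -10, -46, -100, -172
b: 8, -2, -48, -148

-148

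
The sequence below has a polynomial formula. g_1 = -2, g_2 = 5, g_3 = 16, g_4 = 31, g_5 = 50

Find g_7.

100

7, 11, 15, 19
4, 4, 4
The second differences are constant (4).
19 + 4 = 23;  50 + 23 = 73
23 + 4 = 27;  73 + 27 = 100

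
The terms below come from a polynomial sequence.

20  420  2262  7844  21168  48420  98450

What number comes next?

183252

First differences: 400 , 1842 , 5582 , 13324 , 27252 , 50030
Second differences: 1442 , 3740 , 7742 , 13928 , 22778
Third differences: 2298 , 4002 , 6186 , 8850
Fourth differences: 1704 , 2184 , 2664
Fifth differences: 480 , 480
Constant fifth difference = 480, so extend:
2664 + 480 = 3144;  8850 + 3144 = 11994;  22778 + 11994 = 34772;  50030 + 34772 = 84802;  98450 + 84802 = 183252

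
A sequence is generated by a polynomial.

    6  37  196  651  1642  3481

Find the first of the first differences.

31

Δ: 31, 159, 455, 991, 1839
Δ²: 128, 296, 536, 848
Δ³: 168, 240, 312
Δ⁴: 72, 72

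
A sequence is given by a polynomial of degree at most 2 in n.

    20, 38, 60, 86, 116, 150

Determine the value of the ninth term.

276

D1: 18, 22, 26, 30, 34
D2: 4, 4, 4, 4
Constant second difference = 4, so extend:
34 + 4 = 38;  150 + 38 = 188
38 + 4 = 42;  188 + 42 = 230
42 + 4 = 46;  230 + 46 = 276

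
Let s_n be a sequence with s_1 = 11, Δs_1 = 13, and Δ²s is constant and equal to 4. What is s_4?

62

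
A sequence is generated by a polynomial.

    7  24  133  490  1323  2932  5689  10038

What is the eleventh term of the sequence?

38157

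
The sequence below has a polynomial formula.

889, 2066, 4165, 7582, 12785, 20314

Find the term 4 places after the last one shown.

87010

D1: 1177, 2099, 3417, 5203, 7529
D2: 922, 1318, 1786, 2326
D3: 396, 468, 540
D4: 72, 72
The fourth differences are constant (72).
540 + 72 = 612;  2326 + 612 = 2938;  7529 + 2938 = 10467;  20314 + 10467 = 30781
612 + 72 = 684;  2938 + 684 = 3622;  10467 + 3622 = 14089;  30781 + 14089 = 44870
684 + 72 = 756;  3622 + 756 = 4378;  14089 + 4378 = 18467;  44870 + 18467 = 63337
756 + 72 = 828;  4378 + 828 = 5206;  18467 + 5206 = 23673;  63337 + 23673 = 87010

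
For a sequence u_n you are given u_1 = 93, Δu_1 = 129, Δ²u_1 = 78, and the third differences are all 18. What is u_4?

732

Build the table forward from the leading diagonal:
D3: 18, 18, 18, 18
D2: 78, 96, 114, 132
D1: 129, 207, 303, 417
u: 93, 222, 429, 732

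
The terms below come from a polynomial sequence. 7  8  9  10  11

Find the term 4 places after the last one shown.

15

First differences: 1 , 1 , 1 , 1
First differences constant at 1.
11 + 1 = 12
12 + 1 = 13
13 + 1 = 14
14 + 1 = 15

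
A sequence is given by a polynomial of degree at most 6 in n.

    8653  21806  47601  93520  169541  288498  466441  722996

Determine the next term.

D1: 13153, 25795, 45919, 76021, 118957, 177943, 256555
D2: 12642, 20124, 30102, 42936, 58986, 78612
D3: 7482, 9978, 12834, 16050, 19626
D4: 2496, 2856, 3216, 3576
D5: 360, 360, 360
The fifth differences are constant (360).
3576 + 360 = 3936;  19626 + 3936 = 23562;  78612 + 23562 = 102174;  256555 + 102174 = 358729;  722996 + 358729 = 1081725

1081725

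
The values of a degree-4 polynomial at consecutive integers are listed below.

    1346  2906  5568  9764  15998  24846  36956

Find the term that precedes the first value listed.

1560, 2662, 4196, 6234, 8848, 12110
1102, 1534, 2038, 2614, 3262
432, 504, 576, 648
72, 72, 72
The fourth differences are constant at 72.
Work back: 432 − 72 = 360;  1102 − 360 = 742;  1560 − 742 = 818;  1346 − 818 = 528

528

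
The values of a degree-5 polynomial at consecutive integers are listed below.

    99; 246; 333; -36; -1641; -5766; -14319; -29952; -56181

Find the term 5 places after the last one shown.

147  87  -369  -1605  -4125  -8553  -15633  -26229
-60  -456  -1236  -2520  -4428  -7080  -10596
-396  -780  -1284  -1908  -2652  -3516
-384  -504  -624  -744  -864
-120  -120  -120  -120
Constant fifth difference = -120, so extend:
-864 − 120 = -984;  -3516 − 984 = -4500;  -10596 − 4500 = -15096;  -26229 − 15096 = -41325;  -56181 − 41325 = -97506
-984 − 120 = -1104;  -4500 − 1104 = -5604;  -15096 − 5604 = -20700;  -41325 − 20700 = -62025;  -97506 − 62025 = -159531
-1104 − 120 = -1224;  -5604 − 1224 = -6828;  -20700 − 6828 = -27528;  -62025 − 27528 = -89553;  -159531 − 89553 = -249084
-1224 − 120 = -1344;  -6828 − 1344 = -8172;  -27528 − 8172 = -35700;  -89553 − 35700 = -125253;  -249084 − 125253 = -374337
-1344 − 120 = -1464;  -8172 − 1464 = -9636;  -35700 − 9636 = -45336;  -125253 − 45336 = -170589;  -374337 − 170589 = -544926

-544926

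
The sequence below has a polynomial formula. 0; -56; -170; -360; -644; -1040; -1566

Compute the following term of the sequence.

-2240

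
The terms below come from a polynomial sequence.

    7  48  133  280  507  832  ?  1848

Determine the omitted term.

Using the first 6 terms:
41  85  147  227  325
44  62  80  98
18  18  18
Constant third difference = 18.
Extend forward: 98 + 18 = 116;  325 + 116 = 441;  832 + 441 = 1273

1273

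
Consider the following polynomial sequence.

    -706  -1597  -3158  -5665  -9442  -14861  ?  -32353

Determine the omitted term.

-22342

Using the first 6 terms:
-891, -1561, -2507, -3777, -5419
-670, -946, -1270, -1642
-276, -324, -372
-48, -48
Constant fourth difference = -48.
Extend forward: -372 − 48 = -420;  -1642 − 420 = -2062;  -5419 − 2062 = -7481;  -14861 − 7481 = -22342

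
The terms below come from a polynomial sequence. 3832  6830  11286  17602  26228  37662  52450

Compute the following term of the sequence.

71186

D1: 2998, 4456, 6316, 8626, 11434, 14788
D2: 1458, 1860, 2310, 2808, 3354
D3: 402, 450, 498, 546
D4: 48, 48, 48
The fourth differences are constant (48).
546 + 48 = 594;  3354 + 594 = 3948;  14788 + 3948 = 18736;  52450 + 18736 = 71186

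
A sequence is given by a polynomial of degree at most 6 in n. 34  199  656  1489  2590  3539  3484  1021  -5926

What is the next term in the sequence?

-20225

First differences: 165 , 457 , 833 , 1101 , 949 , -55 , -2463 , -6947
Second differences: 292 , 376 , 268 , -152 , -1004 , -2408 , -4484
Third differences: 84 , -108 , -420 , -852 , -1404 , -2076
Fourth differences: -192 , -312 , -432 , -552 , -672
Fifth differences: -120 , -120 , -120 , -120
The fifth differences are constant (-120).
-672 − 120 = -792;  -2076 − 792 = -2868;  -4484 − 2868 = -7352;  -6947 − 7352 = -14299;  -5926 − 14299 = -20225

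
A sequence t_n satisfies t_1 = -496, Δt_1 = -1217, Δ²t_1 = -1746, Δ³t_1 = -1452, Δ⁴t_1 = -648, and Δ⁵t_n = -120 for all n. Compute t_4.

-10837

Build the table forward from the leading diagonal:
Fifth differences: -120, -120, -120, -120
Fourth differences: -648, -768, -888, -1008
Third differences: -1452, -2100, -2868, -3756
Second differences: -1746, -3198, -5298, -8166
First differences: -1217, -2963, -6161, -11459
t: -496, -1713, -4676, -10837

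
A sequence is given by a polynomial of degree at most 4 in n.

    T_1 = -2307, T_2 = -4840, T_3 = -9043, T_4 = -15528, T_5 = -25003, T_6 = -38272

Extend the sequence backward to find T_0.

D1: -2533, -4203, -6485, -9475, -13269
D2: -1670, -2282, -2990, -3794
D3: -612, -708, -804
D4: -96, -96
The fourth differences are constant at -96.
Work back: -612 + 96 = -516;  -1670 + 516 = -1154;  -2533 + 1154 = -1379;  -2307 + 1379 = -928

-928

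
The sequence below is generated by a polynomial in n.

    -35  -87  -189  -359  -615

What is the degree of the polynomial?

3

D1: -52, -102, -170, -256
D2: -50, -68, -86
D3: -18, -18
The third differences are constant, so the polynomial has degree 3.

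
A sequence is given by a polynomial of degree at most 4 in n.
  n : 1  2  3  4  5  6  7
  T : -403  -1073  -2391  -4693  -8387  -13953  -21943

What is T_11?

-670 , -1318 , -2302 , -3694 , -5566 , -7990
-648 , -984 , -1392 , -1872 , -2424
-336 , -408 , -480 , -552
-72 , -72 , -72
Fourth differences constant at -72.
-552 − 72 = -624;  -2424 − 624 = -3048;  -7990 − 3048 = -11038;  -21943 − 11038 = -32981
-624 − 72 = -696;  -3048 − 696 = -3744;  -11038 − 3744 = -14782;  -32981 − 14782 = -47763
-696 − 72 = -768;  -3744 − 768 = -4512;  -14782 − 4512 = -19294;  -47763 − 19294 = -67057
-768 − 72 = -840;  -4512 − 840 = -5352;  -19294 − 5352 = -24646;  -67057 − 24646 = -91703

-91703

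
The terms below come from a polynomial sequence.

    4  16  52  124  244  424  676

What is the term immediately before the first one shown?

Δ: 12, 36, 72, 120, 180, 252
Δ²: 24, 36, 48, 60, 72
Δ³: 12, 12, 12, 12
The third differences are constant at 12.
Work back: 24 − 12 = 12;  12 − 12 = 0;  4 + 0 = 4

4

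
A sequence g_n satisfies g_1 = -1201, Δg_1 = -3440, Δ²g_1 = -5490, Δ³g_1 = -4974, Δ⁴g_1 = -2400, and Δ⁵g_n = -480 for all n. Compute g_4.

Build the table forward from the leading diagonal:
Δ⁵: -480, -480, -480, -480
Δ⁴: -2400, -2880, -3360, -3840
Δ³: -4974, -7374, -10254, -13614
Δ²: -5490, -10464, -17838, -28092
Δ: -3440, -8930, -19394, -37232
g: -1201, -4641, -13571, -32965

-32965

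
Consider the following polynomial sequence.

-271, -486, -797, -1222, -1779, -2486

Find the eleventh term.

D1: -215, -311, -425, -557, -707
D2: -96, -114, -132, -150
D3: -18, -18, -18
Constant third difference = -18, so extend:
-150 − 18 = -168;  -707 − 168 = -875;  -2486 − 875 = -3361
-168 − 18 = -186;  -875 − 186 = -1061;  -3361 − 1061 = -4422
-186 − 18 = -204;  -1061 − 204 = -1265;  -4422 − 1265 = -5687
-204 − 18 = -222;  -1265 − 222 = -1487;  -5687 − 1487 = -7174
-222 − 18 = -240;  -1487 − 240 = -1727;  -7174 − 1727 = -8901

-8901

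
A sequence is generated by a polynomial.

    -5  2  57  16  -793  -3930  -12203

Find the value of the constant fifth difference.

D1: 7, 55, -41, -809, -3137, -8273
D2: 48, -96, -768, -2328, -5136
D3: -144, -672, -1560, -2808
D4: -528, -888, -1248
D5: -360, -360

-360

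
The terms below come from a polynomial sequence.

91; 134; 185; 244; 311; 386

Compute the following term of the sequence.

First differences: 43, 51, 59, 67, 75
Second differences: 8, 8, 8, 8
The second differences are constant (8).
75 + 8 = 83;  386 + 83 = 469

469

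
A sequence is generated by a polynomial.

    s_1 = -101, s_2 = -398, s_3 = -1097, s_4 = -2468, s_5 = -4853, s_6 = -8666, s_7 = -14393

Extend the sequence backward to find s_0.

-8

First differences: -297, -699, -1371, -2385, -3813, -5727
Second differences: -402, -672, -1014, -1428, -1914
Third differences: -270, -342, -414, -486
Fourth differences: -72, -72, -72
The fourth differences are constant at -72.
Work back: -270 + 72 = -198;  -402 + 198 = -204;  -297 + 204 = -93;  -101 + 93 = -8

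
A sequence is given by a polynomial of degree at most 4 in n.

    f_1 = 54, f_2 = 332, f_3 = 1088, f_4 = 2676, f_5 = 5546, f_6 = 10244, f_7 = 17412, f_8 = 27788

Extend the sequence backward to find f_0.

-4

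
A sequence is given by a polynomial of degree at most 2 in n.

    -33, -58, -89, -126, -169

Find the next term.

-218

D1: -25, -31, -37, -43
D2: -6, -6, -6
Constant second difference = -6, so extend:
-43 − 6 = -49;  -169 − 49 = -218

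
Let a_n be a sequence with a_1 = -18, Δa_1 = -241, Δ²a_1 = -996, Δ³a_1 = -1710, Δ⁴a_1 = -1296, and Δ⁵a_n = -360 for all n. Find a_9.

Build the table forward from the leading diagonal:
D5: -360, -360, -360, -360, -360, -360, -360, -360, -360
D4: -1296, -1656, -2016, -2376, -2736, -3096, -3456, -3816, -4176
D3: -1710, -3006, -4662, -6678, -9054, -11790, -14886, -18342, -22158
D2: -996, -2706, -5712, -10374, -17052, -26106, -37896, -52782, -71124
D1: -241, -1237, -3943, -9655, -20029, -37081, -63187, -101083, -153865
a: -18, -259, -1496, -5439, -15094, -35123, -72204, -135391, -236474

-236474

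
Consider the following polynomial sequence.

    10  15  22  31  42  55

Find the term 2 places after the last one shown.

5  7  9  11  13
2  2  2  2
The second differences are constant (2).
13 + 2 = 15;  55 + 15 = 70
15 + 2 = 17;  70 + 17 = 87

87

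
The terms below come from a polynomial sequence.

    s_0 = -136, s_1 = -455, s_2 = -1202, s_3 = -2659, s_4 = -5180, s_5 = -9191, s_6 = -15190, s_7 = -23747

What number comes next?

D1: -319 , -747 , -1457 , -2521 , -4011 , -5999 , -8557
D2: -428 , -710 , -1064 , -1490 , -1988 , -2558
D3: -282 , -354 , -426 , -498 , -570
D4: -72 , -72 , -72 , -72
The fourth differences are constant (-72).
-570 − 72 = -642;  -2558 − 642 = -3200;  -8557 − 3200 = -11757;  -23747 − 11757 = -35504

-35504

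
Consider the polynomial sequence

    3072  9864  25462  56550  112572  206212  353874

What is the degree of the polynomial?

Δ: 6792, 15598, 31088, 56022, 93640, 147662
Δ²: 8806, 15490, 24934, 37618, 54022
Δ³: 6684, 9444, 12684, 16404
Δ⁴: 2760, 3240, 3720
Δ⁵: 480, 480
The fifth differences are constant, so the polynomial has degree 5.

5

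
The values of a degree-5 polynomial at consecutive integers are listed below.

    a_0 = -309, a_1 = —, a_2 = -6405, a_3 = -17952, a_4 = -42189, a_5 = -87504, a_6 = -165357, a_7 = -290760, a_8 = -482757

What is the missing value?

-1752

Using the last 7 terms:
D1: -11547, -24237, -45315, -77853, -125403, -191997
D2: -12690, -21078, -32538, -47550, -66594
D3: -8388, -11460, -15012, -19044
D4: -3072, -3552, -4032
D5: -480, -480
Constant fifth difference = -480.
Extend backward: -3072 + 480 = -2592;  -8388 + 2592 = -5796;  -12690 + 5796 = -6894;  -11547 + 6894 = -4653;  -6405 + 4653 = -1752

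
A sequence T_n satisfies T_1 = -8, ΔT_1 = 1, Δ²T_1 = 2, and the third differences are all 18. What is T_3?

-4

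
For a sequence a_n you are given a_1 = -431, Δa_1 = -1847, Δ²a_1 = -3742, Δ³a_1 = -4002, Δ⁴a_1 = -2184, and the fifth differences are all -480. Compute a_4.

-21200

Build the table forward from the leading diagonal:
D5: -480, -480, -480, -480
D4: -2184, -2664, -3144, -3624
D3: -4002, -6186, -8850, -11994
D2: -3742, -7744, -13930, -22780
D1: -1847, -5589, -13333, -27263
a: -431, -2278, -7867, -21200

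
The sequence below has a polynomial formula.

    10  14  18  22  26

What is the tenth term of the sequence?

46

Δ: 4  4  4  4
The first differences are constant (4).
26 + 4 = 30
30 + 4 = 34
34 + 4 = 38
38 + 4 = 42
42 + 4 = 46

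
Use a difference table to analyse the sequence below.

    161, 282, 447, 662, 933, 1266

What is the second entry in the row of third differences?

6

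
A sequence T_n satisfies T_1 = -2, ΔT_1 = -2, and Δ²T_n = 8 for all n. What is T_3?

2

Build the table forward from the leading diagonal:
Second differences: 8, 8, 8
First differences: -2, 6, 14
T: -2, -4, 2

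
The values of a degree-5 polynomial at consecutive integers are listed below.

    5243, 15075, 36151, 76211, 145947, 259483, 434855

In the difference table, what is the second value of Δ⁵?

Δ: 9832, 21076, 40060, 69736, 113536, 175372
Δ²: 11244, 18984, 29676, 43800, 61836
Δ³: 7740, 10692, 14124, 18036
Δ⁴: 2952, 3432, 3912
Δ⁵: 480, 480

480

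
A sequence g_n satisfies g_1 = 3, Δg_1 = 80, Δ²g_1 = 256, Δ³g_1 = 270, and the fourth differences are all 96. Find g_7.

Build the table forward from the leading diagonal:
D4: 96, 96, 96, 96, 96, 96, 96
D3: 270, 366, 462, 558, 654, 750, 846
D2: 256, 526, 892, 1354, 1912, 2566, 3316
D1: 80, 336, 862, 1754, 3108, 5020, 7586
g: 3, 83, 419, 1281, 3035, 6143, 11163

11163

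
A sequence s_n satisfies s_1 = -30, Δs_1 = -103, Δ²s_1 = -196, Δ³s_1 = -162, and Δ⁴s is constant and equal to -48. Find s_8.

-12217

Build the table forward from the leading diagonal:
Δ⁴: -48  -48  -48  -48  -48  -48  -48  -48
Δ³: -162  -210  -258  -306  -354  -402  -450  -498
Δ²: -196  -358  -568  -826  -1132  -1486  -1888  -2338
Δ: -103  -299  -657  -1225  -2051  -3183  -4669  -6557
s: -30  -133  -432  -1089  -2314  -4365  -7548  -12217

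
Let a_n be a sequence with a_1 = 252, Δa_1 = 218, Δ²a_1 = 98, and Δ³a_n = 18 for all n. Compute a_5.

1784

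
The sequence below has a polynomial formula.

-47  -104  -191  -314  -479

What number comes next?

Δ: -57, -87, -123, -165
Δ²: -30, -36, -42
Δ³: -6, -6
The third differences are constant (-6).
-42 − 6 = -48;  -165 − 48 = -213;  -479 − 213 = -692

-692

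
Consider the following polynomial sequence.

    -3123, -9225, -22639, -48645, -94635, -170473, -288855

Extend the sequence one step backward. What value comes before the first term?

-805

Δ: -6102, -13414, -26006, -45990, -75838, -118382
Δ²: -7312, -12592, -19984, -29848, -42544
Δ³: -5280, -7392, -9864, -12696
Δ⁴: -2112, -2472, -2832
Δ⁵: -360, -360
The fifth differences are constant at -360.
Work back: -2112 + 360 = -1752;  -5280 + 1752 = -3528;  -7312 + 3528 = -3784;  -6102 + 3784 = -2318;  -3123 + 2318 = -805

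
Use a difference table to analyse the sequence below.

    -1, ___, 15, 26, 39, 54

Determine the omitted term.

6

Using the last 4 terms:
First differences: 11, 13, 15
Second differences: 2, 2
Constant second difference = 2.
Extend backward: 11 − 2 = 9;  15 − 9 = 6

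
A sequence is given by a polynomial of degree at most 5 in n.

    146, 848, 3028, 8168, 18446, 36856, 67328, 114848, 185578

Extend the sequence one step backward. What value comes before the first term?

16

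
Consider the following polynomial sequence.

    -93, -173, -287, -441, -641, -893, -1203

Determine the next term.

-1577

-80, -114, -154, -200, -252, -310
-34, -40, -46, -52, -58
-6, -6, -6, -6
The third differences are constant (-6).
-58 − 6 = -64;  -310 − 64 = -374;  -1203 − 374 = -1577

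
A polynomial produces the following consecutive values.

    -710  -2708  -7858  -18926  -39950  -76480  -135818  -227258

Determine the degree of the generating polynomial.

5

D1: -1998, -5150, -11068, -21024, -36530, -59338, -91440
D2: -3152, -5918, -9956, -15506, -22808, -32102
D3: -2766, -4038, -5550, -7302, -9294
D4: -1272, -1512, -1752, -1992
D5: -240, -240, -240
The fifth differences are constant, so the polynomial has degree 5.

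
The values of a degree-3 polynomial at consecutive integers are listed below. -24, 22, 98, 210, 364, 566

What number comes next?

822

46  76  112  154  202
30  36  42  48
6  6  6
The third differences are constant (6).
48 + 6 = 54;  202 + 54 = 256;  566 + 256 = 822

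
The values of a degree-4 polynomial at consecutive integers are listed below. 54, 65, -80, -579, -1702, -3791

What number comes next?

Δ: 11  -145  -499  -1123  -2089
Δ²: -156  -354  -624  -966
Δ³: -198  -270  -342
Δ⁴: -72  -72
Constant fourth difference = -72, so extend:
-342 − 72 = -414;  -966 − 414 = -1380;  -2089 − 1380 = -3469;  -3791 − 3469 = -7260

-7260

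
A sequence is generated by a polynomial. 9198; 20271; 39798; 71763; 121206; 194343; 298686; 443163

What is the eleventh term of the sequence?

First differences: 11073  19527  31965  49443  73137  104343  144477
Second differences: 8454  12438  17478  23694  31206  40134
Third differences: 3984  5040  6216  7512  8928
Fourth differences: 1056  1176  1296  1416
Fifth differences: 120  120  120
Constant fifth difference = 120, so extend:
1416 + 120 = 1536;  8928 + 1536 = 10464;  40134 + 10464 = 50598;  144477 + 50598 = 195075;  443163 + 195075 = 638238
1536 + 120 = 1656;  10464 + 1656 = 12120;  50598 + 12120 = 62718;  195075 + 62718 = 257793;  638238 + 257793 = 896031
1656 + 120 = 1776;  12120 + 1776 = 13896;  62718 + 13896 = 76614;  257793 + 76614 = 334407;  896031 + 334407 = 1230438

1230438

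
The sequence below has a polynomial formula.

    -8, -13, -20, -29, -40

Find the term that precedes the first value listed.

First differences: -5, -7, -9, -11
Second differences: -2, -2, -2
The second differences are constant at -2.
Work back: -5 + 2 = -3;  -8 + 3 = -5

-5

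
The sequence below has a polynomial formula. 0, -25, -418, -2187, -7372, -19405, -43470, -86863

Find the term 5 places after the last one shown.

D1: -25, -393, -1769, -5185, -12033, -24065, -43393
D2: -368, -1376, -3416, -6848, -12032, -19328
D3: -1008, -2040, -3432, -5184, -7296
D4: -1032, -1392, -1752, -2112
D5: -360, -360, -360
Fifth differences constant at -360.
-2112 − 360 = -2472;  -7296 − 2472 = -9768;  -19328 − 9768 = -29096;  -43393 − 29096 = -72489;  -86863 − 72489 = -159352
-2472 − 360 = -2832;  -9768 − 2832 = -12600;  -29096 − 12600 = -41696;  -72489 − 41696 = -114185;  -159352 − 114185 = -273537
-2832 − 360 = -3192;  -12600 − 3192 = -15792;  -41696 − 15792 = -57488;  -114185 − 57488 = -171673;  -273537 − 171673 = -445210
-3192 − 360 = -3552;  -15792 − 3552 = -19344;  -57488 − 19344 = -76832;  -171673 − 76832 = -248505;  -445210 − 248505 = -693715
-3552 − 360 = -3912;  -19344 − 3912 = -23256;  -76832 − 23256 = -100088;  -248505 − 100088 = -348593;  -693715 − 348593 = -1042308

-1042308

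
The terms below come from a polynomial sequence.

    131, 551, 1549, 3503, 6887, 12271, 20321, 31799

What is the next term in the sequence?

47563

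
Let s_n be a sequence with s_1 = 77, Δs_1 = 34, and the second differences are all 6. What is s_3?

151

Build the table forward from the leading diagonal:
Δ²: 6  6  6
Δ: 34  40  46
s: 77  111  151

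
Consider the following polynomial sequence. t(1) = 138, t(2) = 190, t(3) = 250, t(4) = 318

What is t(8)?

670

D1: 52, 60, 68
D2: 8, 8
The second differences are constant (8).
68 + 8 = 76;  318 + 76 = 394
76 + 8 = 84;  394 + 84 = 478
84 + 8 = 92;  478 + 92 = 570
92 + 8 = 100;  570 + 100 = 670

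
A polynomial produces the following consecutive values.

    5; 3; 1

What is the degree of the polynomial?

1

Δ: -2, -2
The first differences are constant, so the polynomial has degree 1.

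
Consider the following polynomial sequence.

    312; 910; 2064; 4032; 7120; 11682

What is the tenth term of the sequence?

D1: 598, 1154, 1968, 3088, 4562
D2: 556, 814, 1120, 1474
D3: 258, 306, 354
D4: 48, 48
Constant fourth difference = 48, so extend:
354 + 48 = 402;  1474 + 402 = 1876;  4562 + 1876 = 6438;  11682 + 6438 = 18120
402 + 48 = 450;  1876 + 450 = 2326;  6438 + 2326 = 8764;  18120 + 8764 = 26884
450 + 48 = 498;  2326 + 498 = 2824;  8764 + 2824 = 11588;  26884 + 11588 = 38472
498 + 48 = 546;  2824 + 546 = 3370;  11588 + 3370 = 14958;  38472 + 14958 = 53430

53430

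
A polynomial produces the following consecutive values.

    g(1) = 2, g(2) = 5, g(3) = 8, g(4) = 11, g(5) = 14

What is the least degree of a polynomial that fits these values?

3, 3, 3, 3
The first differences are constant, so the polynomial has degree 1.

1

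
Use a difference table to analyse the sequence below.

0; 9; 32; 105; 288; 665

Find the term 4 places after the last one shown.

6633

9 , 23 , 73 , 183 , 377
14 , 50 , 110 , 194
36 , 60 , 84
24 , 24
Fourth differences constant at 24.
84 + 24 = 108;  194 + 108 = 302;  377 + 302 = 679;  665 + 679 = 1344
108 + 24 = 132;  302 + 132 = 434;  679 + 434 = 1113;  1344 + 1113 = 2457
132 + 24 = 156;  434 + 156 = 590;  1113 + 590 = 1703;  2457 + 1703 = 4160
156 + 24 = 180;  590 + 180 = 770;  1703 + 770 = 2473;  4160 + 2473 = 6633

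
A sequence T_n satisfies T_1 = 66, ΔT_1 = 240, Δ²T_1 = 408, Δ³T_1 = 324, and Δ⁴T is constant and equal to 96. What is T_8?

25014

Build the table forward from the leading diagonal:
D4: 96, 96, 96, 96, 96, 96, 96, 96
D3: 324, 420, 516, 612, 708, 804, 900, 996
D2: 408, 732, 1152, 1668, 2280, 2988, 3792, 4692
D1: 240, 648, 1380, 2532, 4200, 6480, 9468, 13260
T: 66, 306, 954, 2334, 4866, 9066, 15546, 25014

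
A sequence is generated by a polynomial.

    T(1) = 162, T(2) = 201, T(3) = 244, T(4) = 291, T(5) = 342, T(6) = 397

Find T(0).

127

D1: 39, 43, 47, 51, 55
D2: 4, 4, 4, 4
The second differences are constant at 4.
Work back: 39 − 4 = 35;  162 − 35 = 127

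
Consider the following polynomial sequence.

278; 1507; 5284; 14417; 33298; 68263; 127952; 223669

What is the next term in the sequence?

1229, 3777, 9133, 18881, 34965, 59689, 95717
2548, 5356, 9748, 16084, 24724, 36028
2808, 4392, 6336, 8640, 11304
1584, 1944, 2304, 2664
360, 360, 360
The fifth differences are constant (360).
2664 + 360 = 3024;  11304 + 3024 = 14328;  36028 + 14328 = 50356;  95717 + 50356 = 146073;  223669 + 146073 = 369742

369742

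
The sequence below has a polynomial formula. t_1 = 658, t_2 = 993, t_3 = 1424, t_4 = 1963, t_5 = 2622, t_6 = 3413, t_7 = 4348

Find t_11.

First differences: 335, 431, 539, 659, 791, 935
Second differences: 96, 108, 120, 132, 144
Third differences: 12, 12, 12, 12
Constant third difference = 12, so extend:
144 + 12 = 156;  935 + 156 = 1091;  4348 + 1091 = 5439
156 + 12 = 168;  1091 + 168 = 1259;  5439 + 1259 = 6698
168 + 12 = 180;  1259 + 180 = 1439;  6698 + 1439 = 8137
180 + 12 = 192;  1439 + 192 = 1631;  8137 + 1631 = 9768

9768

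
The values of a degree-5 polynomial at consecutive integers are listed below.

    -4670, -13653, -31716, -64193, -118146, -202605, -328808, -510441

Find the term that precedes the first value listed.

-921

-8983  -18063  -32477  -53953  -84459  -126203  -181633
-9080  -14414  -21476  -30506  -41744  -55430
-5334  -7062  -9030  -11238  -13686
-1728  -1968  -2208  -2448
-240  -240  -240
The fifth differences are constant at -240.
Work back: -1728 + 240 = -1488;  -5334 + 1488 = -3846;  -9080 + 3846 = -5234;  -8983 + 5234 = -3749;  -4670 + 3749 = -921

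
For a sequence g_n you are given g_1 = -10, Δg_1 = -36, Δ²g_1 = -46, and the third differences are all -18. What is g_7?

-1276

Build the table forward from the leading diagonal:
Third differences: -18  -18  -18  -18  -18  -18  -18
Second differences: -46  -64  -82  -100  -118  -136  -154
First differences: -36  -82  -146  -228  -328  -446  -582
g: -10  -46  -128  -274  -502  -830  -1276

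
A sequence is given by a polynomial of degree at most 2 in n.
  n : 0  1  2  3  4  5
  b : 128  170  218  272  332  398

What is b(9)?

722

First differences: 42  48  54  60  66
Second differences: 6  6  6  6
The second differences are constant (6).
66 + 6 = 72;  398 + 72 = 470
72 + 6 = 78;  470 + 78 = 548
78 + 6 = 84;  548 + 84 = 632
84 + 6 = 90;  632 + 90 = 722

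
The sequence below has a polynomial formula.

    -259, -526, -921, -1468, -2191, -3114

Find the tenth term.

D1: -267 , -395 , -547 , -723 , -923
D2: -128 , -152 , -176 , -200
D3: -24 , -24 , -24
Constant third difference = -24, so extend:
-200 − 24 = -224;  -923 − 224 = -1147;  -3114 − 1147 = -4261
-224 − 24 = -248;  -1147 − 248 = -1395;  -4261 − 1395 = -5656
-248 − 24 = -272;  -1395 − 272 = -1667;  -5656 − 1667 = -7323
-272 − 24 = -296;  -1667 − 296 = -1963;  -7323 − 1963 = -9286

-9286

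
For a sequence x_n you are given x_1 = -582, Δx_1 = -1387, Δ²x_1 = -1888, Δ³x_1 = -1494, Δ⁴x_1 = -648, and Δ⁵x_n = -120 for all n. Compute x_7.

Build the table forward from the leading diagonal:
D5: -120  -120  -120  -120  -120  -120  -120
D4: -648  -768  -888  -1008  -1128  -1248  -1368
D3: -1494  -2142  -2910  -3798  -4806  -5934  -7182
D2: -1888  -3382  -5524  -8434  -12232  -17038  -22972
D1: -1387  -3275  -6657  -12181  -20615  -32847  -49885
x: -582  -1969  -5244  -11901  -24082  -44697  -77544

-77544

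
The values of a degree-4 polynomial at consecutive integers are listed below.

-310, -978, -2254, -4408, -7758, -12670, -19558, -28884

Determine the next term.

First differences: -668 , -1276 , -2154 , -3350 , -4912 , -6888 , -9326
Second differences: -608 , -878 , -1196 , -1562 , -1976 , -2438
Third differences: -270 , -318 , -366 , -414 , -462
Fourth differences: -48 , -48 , -48 , -48
Constant fourth difference = -48, so extend:
-462 − 48 = -510;  -2438 − 510 = -2948;  -9326 − 2948 = -12274;  -28884 − 12274 = -41158

-41158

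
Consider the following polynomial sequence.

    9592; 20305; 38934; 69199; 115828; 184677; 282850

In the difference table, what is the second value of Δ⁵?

120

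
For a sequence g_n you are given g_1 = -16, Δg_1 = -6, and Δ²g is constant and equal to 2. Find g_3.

-26

Build the table forward from the leading diagonal:
Second differences: 2, 2, 2
First differences: -6, -4, -2
g: -16, -22, -26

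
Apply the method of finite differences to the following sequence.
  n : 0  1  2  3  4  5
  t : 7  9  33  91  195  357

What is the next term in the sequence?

589

Δ: 2  24  58  104  162
Δ²: 22  34  46  58
Δ³: 12  12  12
The third differences are constant (12).
58 + 12 = 70;  162 + 70 = 232;  357 + 232 = 589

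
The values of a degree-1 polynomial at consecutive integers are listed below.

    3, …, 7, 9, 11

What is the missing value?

5

Using the last 3 terms:
Δ: 2, 2
Constant first difference = 2.
Extend backward: 7 − 2 = 5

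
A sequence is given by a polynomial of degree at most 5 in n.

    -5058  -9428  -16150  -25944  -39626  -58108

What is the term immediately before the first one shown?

-4370  -6722  -9794  -13682  -18482
-2352  -3072  -3888  -4800
-720  -816  -912
-96  -96
The fourth differences are constant at -96.
Work back: -720 + 96 = -624;  -2352 + 624 = -1728;  -4370 + 1728 = -2642;  -5058 + 2642 = -2416

-2416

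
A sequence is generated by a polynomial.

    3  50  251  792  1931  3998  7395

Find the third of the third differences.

330

D1: 47, 201, 541, 1139, 2067, 3397
D2: 154, 340, 598, 928, 1330
D3: 186, 258, 330, 402
D4: 72, 72, 72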